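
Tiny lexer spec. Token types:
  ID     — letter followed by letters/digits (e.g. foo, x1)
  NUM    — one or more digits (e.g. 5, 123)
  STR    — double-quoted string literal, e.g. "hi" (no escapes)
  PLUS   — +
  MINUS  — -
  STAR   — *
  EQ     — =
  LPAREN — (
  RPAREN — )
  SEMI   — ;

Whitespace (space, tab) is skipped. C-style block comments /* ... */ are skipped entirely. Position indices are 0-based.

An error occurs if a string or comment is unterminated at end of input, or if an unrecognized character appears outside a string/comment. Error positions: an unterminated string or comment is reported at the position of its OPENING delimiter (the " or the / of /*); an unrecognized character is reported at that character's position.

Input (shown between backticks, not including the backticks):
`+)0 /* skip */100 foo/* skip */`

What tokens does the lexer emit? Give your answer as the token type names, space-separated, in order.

pos=0: emit PLUS '+'
pos=1: emit RPAREN ')'
pos=2: emit NUM '0' (now at pos=3)
pos=4: enter COMMENT mode (saw '/*')
exit COMMENT mode (now at pos=14)
pos=14: emit NUM '100' (now at pos=17)
pos=18: emit ID 'foo' (now at pos=21)
pos=21: enter COMMENT mode (saw '/*')
exit COMMENT mode (now at pos=31)
DONE. 5 tokens: [PLUS, RPAREN, NUM, NUM, ID]

Answer: PLUS RPAREN NUM NUM ID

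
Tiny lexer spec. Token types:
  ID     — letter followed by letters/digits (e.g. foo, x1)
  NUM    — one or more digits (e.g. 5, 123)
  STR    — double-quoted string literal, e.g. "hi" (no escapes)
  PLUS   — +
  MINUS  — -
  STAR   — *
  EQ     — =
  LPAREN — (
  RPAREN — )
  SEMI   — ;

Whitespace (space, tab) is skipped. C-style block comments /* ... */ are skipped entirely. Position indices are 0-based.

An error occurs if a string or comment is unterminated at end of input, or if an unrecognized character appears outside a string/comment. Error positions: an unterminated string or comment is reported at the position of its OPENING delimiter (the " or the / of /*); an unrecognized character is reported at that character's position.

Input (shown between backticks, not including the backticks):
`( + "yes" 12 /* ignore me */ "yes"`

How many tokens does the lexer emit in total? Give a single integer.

Answer: 5

Derivation:
pos=0: emit LPAREN '('
pos=2: emit PLUS '+'
pos=4: enter STRING mode
pos=4: emit STR "yes" (now at pos=9)
pos=10: emit NUM '12' (now at pos=12)
pos=13: enter COMMENT mode (saw '/*')
exit COMMENT mode (now at pos=28)
pos=29: enter STRING mode
pos=29: emit STR "yes" (now at pos=34)
DONE. 5 tokens: [LPAREN, PLUS, STR, NUM, STR]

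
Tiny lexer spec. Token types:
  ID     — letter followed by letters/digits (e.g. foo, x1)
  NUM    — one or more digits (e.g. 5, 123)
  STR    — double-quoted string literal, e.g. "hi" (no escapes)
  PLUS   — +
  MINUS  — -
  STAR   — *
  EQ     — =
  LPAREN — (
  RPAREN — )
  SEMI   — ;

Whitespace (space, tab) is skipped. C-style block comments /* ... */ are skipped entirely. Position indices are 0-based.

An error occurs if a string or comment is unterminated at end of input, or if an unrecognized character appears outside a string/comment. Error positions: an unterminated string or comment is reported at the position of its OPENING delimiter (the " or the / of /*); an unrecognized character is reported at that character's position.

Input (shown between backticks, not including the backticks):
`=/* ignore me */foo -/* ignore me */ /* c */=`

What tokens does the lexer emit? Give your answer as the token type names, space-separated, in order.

pos=0: emit EQ '='
pos=1: enter COMMENT mode (saw '/*')
exit COMMENT mode (now at pos=16)
pos=16: emit ID 'foo' (now at pos=19)
pos=20: emit MINUS '-'
pos=21: enter COMMENT mode (saw '/*')
exit COMMENT mode (now at pos=36)
pos=37: enter COMMENT mode (saw '/*')
exit COMMENT mode (now at pos=44)
pos=44: emit EQ '='
DONE. 4 tokens: [EQ, ID, MINUS, EQ]

Answer: EQ ID MINUS EQ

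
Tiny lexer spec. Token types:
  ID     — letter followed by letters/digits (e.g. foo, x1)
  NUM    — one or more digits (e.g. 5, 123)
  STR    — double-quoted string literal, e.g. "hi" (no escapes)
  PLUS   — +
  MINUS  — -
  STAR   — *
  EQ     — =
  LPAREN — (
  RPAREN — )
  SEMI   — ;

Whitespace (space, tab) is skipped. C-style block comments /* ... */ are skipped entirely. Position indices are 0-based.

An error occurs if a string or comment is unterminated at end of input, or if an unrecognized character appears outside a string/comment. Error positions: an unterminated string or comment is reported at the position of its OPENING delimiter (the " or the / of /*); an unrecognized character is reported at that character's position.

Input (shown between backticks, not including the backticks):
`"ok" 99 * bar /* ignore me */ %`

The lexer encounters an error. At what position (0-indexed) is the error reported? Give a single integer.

Answer: 30

Derivation:
pos=0: enter STRING mode
pos=0: emit STR "ok" (now at pos=4)
pos=5: emit NUM '99' (now at pos=7)
pos=8: emit STAR '*'
pos=10: emit ID 'bar' (now at pos=13)
pos=14: enter COMMENT mode (saw '/*')
exit COMMENT mode (now at pos=29)
pos=30: ERROR — unrecognized char '%'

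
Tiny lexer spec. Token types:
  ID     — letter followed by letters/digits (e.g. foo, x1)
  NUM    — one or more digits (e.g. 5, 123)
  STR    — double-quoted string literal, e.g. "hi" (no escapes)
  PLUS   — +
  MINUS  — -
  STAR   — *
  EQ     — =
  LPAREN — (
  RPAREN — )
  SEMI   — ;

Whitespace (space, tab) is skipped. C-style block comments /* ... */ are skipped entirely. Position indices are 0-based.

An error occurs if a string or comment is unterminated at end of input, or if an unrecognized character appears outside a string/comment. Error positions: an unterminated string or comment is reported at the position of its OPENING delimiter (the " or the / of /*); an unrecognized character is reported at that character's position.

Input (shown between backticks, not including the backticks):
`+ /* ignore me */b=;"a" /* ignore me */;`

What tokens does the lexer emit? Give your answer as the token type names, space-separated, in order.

Answer: PLUS ID EQ SEMI STR SEMI

Derivation:
pos=0: emit PLUS '+'
pos=2: enter COMMENT mode (saw '/*')
exit COMMENT mode (now at pos=17)
pos=17: emit ID 'b' (now at pos=18)
pos=18: emit EQ '='
pos=19: emit SEMI ';'
pos=20: enter STRING mode
pos=20: emit STR "a" (now at pos=23)
pos=24: enter COMMENT mode (saw '/*')
exit COMMENT mode (now at pos=39)
pos=39: emit SEMI ';'
DONE. 6 tokens: [PLUS, ID, EQ, SEMI, STR, SEMI]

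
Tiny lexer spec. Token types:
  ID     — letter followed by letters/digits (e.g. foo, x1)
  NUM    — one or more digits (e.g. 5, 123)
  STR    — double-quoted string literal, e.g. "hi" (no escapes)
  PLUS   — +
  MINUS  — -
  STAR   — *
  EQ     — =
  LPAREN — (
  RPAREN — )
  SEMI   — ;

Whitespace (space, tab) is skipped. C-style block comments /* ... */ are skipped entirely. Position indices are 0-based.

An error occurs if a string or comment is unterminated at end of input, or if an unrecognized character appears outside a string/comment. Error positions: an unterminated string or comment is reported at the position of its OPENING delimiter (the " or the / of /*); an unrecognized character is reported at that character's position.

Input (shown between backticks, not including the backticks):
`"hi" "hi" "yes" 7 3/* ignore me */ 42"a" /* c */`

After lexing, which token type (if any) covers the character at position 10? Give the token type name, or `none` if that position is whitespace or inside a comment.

Answer: STR

Derivation:
pos=0: enter STRING mode
pos=0: emit STR "hi" (now at pos=4)
pos=5: enter STRING mode
pos=5: emit STR "hi" (now at pos=9)
pos=10: enter STRING mode
pos=10: emit STR "yes" (now at pos=15)
pos=16: emit NUM '7' (now at pos=17)
pos=18: emit NUM '3' (now at pos=19)
pos=19: enter COMMENT mode (saw '/*')
exit COMMENT mode (now at pos=34)
pos=35: emit NUM '42' (now at pos=37)
pos=37: enter STRING mode
pos=37: emit STR "a" (now at pos=40)
pos=41: enter COMMENT mode (saw '/*')
exit COMMENT mode (now at pos=48)
DONE. 7 tokens: [STR, STR, STR, NUM, NUM, NUM, STR]
Position 10: char is '"' -> STR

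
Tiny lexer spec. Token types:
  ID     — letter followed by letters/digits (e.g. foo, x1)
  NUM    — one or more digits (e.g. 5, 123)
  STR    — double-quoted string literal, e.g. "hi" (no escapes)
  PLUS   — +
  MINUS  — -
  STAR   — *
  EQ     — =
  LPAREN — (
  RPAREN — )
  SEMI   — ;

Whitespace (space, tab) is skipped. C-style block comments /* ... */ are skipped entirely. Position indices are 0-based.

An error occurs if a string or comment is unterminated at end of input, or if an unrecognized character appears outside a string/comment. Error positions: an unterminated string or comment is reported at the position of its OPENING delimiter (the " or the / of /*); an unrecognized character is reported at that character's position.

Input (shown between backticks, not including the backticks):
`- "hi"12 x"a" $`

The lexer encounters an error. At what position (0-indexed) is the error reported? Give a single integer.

Answer: 14

Derivation:
pos=0: emit MINUS '-'
pos=2: enter STRING mode
pos=2: emit STR "hi" (now at pos=6)
pos=6: emit NUM '12' (now at pos=8)
pos=9: emit ID 'x' (now at pos=10)
pos=10: enter STRING mode
pos=10: emit STR "a" (now at pos=13)
pos=14: ERROR — unrecognized char '$'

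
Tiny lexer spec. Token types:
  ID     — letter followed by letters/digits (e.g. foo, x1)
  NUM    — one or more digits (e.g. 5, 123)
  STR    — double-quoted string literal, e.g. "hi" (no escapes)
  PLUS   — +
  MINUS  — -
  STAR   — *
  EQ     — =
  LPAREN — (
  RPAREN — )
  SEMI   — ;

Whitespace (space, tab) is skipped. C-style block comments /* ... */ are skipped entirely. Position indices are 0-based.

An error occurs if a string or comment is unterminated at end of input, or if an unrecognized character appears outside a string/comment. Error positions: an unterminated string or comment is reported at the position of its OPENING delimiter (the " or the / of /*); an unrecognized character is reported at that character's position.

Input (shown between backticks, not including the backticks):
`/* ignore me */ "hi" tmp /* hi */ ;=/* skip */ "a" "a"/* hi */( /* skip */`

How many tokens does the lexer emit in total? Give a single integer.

pos=0: enter COMMENT mode (saw '/*')
exit COMMENT mode (now at pos=15)
pos=16: enter STRING mode
pos=16: emit STR "hi" (now at pos=20)
pos=21: emit ID 'tmp' (now at pos=24)
pos=25: enter COMMENT mode (saw '/*')
exit COMMENT mode (now at pos=33)
pos=34: emit SEMI ';'
pos=35: emit EQ '='
pos=36: enter COMMENT mode (saw '/*')
exit COMMENT mode (now at pos=46)
pos=47: enter STRING mode
pos=47: emit STR "a" (now at pos=50)
pos=51: enter STRING mode
pos=51: emit STR "a" (now at pos=54)
pos=54: enter COMMENT mode (saw '/*')
exit COMMENT mode (now at pos=62)
pos=62: emit LPAREN '('
pos=64: enter COMMENT mode (saw '/*')
exit COMMENT mode (now at pos=74)
DONE. 7 tokens: [STR, ID, SEMI, EQ, STR, STR, LPAREN]

Answer: 7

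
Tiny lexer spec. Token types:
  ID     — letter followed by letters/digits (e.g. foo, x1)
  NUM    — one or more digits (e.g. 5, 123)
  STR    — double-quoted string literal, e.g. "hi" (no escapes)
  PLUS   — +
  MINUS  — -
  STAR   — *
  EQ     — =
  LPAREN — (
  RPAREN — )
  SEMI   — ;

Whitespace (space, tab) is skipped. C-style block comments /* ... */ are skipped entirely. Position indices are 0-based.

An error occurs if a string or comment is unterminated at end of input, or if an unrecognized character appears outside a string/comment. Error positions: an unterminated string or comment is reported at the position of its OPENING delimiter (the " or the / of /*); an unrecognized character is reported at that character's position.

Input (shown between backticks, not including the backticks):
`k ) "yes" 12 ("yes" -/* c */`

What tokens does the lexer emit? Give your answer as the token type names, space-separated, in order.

Answer: ID RPAREN STR NUM LPAREN STR MINUS

Derivation:
pos=0: emit ID 'k' (now at pos=1)
pos=2: emit RPAREN ')'
pos=4: enter STRING mode
pos=4: emit STR "yes" (now at pos=9)
pos=10: emit NUM '12' (now at pos=12)
pos=13: emit LPAREN '('
pos=14: enter STRING mode
pos=14: emit STR "yes" (now at pos=19)
pos=20: emit MINUS '-'
pos=21: enter COMMENT mode (saw '/*')
exit COMMENT mode (now at pos=28)
DONE. 7 tokens: [ID, RPAREN, STR, NUM, LPAREN, STR, MINUS]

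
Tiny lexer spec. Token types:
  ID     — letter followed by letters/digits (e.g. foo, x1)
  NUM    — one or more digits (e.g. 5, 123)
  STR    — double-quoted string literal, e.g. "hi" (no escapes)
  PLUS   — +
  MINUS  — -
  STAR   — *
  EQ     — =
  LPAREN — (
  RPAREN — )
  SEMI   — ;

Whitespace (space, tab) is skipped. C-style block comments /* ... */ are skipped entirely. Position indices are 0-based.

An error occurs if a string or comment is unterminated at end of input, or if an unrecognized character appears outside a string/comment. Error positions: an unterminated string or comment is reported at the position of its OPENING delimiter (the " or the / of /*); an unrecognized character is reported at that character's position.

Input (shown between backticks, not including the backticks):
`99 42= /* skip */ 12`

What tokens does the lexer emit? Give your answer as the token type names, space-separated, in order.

pos=0: emit NUM '99' (now at pos=2)
pos=3: emit NUM '42' (now at pos=5)
pos=5: emit EQ '='
pos=7: enter COMMENT mode (saw '/*')
exit COMMENT mode (now at pos=17)
pos=18: emit NUM '12' (now at pos=20)
DONE. 4 tokens: [NUM, NUM, EQ, NUM]

Answer: NUM NUM EQ NUM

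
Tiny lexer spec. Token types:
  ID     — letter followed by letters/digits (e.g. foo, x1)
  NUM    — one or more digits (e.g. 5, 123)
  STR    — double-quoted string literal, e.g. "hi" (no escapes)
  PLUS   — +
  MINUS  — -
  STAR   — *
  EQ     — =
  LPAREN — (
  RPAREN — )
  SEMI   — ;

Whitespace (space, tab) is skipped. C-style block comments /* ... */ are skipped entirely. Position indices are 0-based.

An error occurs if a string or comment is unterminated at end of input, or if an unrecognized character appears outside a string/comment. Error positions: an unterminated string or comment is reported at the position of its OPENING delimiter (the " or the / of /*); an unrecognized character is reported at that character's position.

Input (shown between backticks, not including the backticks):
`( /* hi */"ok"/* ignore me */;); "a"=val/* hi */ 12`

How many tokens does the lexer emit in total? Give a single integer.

Answer: 9

Derivation:
pos=0: emit LPAREN '('
pos=2: enter COMMENT mode (saw '/*')
exit COMMENT mode (now at pos=10)
pos=10: enter STRING mode
pos=10: emit STR "ok" (now at pos=14)
pos=14: enter COMMENT mode (saw '/*')
exit COMMENT mode (now at pos=29)
pos=29: emit SEMI ';'
pos=30: emit RPAREN ')'
pos=31: emit SEMI ';'
pos=33: enter STRING mode
pos=33: emit STR "a" (now at pos=36)
pos=36: emit EQ '='
pos=37: emit ID 'val' (now at pos=40)
pos=40: enter COMMENT mode (saw '/*')
exit COMMENT mode (now at pos=48)
pos=49: emit NUM '12' (now at pos=51)
DONE. 9 tokens: [LPAREN, STR, SEMI, RPAREN, SEMI, STR, EQ, ID, NUM]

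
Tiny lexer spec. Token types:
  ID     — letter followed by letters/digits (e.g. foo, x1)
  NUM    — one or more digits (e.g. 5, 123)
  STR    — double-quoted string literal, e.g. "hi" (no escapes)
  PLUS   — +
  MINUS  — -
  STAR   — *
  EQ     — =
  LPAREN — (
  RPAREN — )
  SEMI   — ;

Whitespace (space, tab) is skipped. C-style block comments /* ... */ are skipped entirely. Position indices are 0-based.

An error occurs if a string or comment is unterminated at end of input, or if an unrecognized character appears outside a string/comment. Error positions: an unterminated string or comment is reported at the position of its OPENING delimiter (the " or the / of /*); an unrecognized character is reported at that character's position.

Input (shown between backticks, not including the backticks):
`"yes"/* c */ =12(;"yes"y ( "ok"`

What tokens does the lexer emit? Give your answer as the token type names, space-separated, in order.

Answer: STR EQ NUM LPAREN SEMI STR ID LPAREN STR

Derivation:
pos=0: enter STRING mode
pos=0: emit STR "yes" (now at pos=5)
pos=5: enter COMMENT mode (saw '/*')
exit COMMENT mode (now at pos=12)
pos=13: emit EQ '='
pos=14: emit NUM '12' (now at pos=16)
pos=16: emit LPAREN '('
pos=17: emit SEMI ';'
pos=18: enter STRING mode
pos=18: emit STR "yes" (now at pos=23)
pos=23: emit ID 'y' (now at pos=24)
pos=25: emit LPAREN '('
pos=27: enter STRING mode
pos=27: emit STR "ok" (now at pos=31)
DONE. 9 tokens: [STR, EQ, NUM, LPAREN, SEMI, STR, ID, LPAREN, STR]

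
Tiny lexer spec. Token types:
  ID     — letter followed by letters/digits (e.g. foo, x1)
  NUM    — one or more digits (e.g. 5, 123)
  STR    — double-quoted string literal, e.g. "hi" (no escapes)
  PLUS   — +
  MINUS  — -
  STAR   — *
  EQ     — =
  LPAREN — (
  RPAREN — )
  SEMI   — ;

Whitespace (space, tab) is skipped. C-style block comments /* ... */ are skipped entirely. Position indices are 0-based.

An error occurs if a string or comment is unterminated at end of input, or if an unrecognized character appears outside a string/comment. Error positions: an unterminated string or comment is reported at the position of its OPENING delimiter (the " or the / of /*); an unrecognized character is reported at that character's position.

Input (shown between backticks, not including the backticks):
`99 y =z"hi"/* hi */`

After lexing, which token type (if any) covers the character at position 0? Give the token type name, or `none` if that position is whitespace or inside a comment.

Answer: NUM

Derivation:
pos=0: emit NUM '99' (now at pos=2)
pos=3: emit ID 'y' (now at pos=4)
pos=5: emit EQ '='
pos=6: emit ID 'z' (now at pos=7)
pos=7: enter STRING mode
pos=7: emit STR "hi" (now at pos=11)
pos=11: enter COMMENT mode (saw '/*')
exit COMMENT mode (now at pos=19)
DONE. 5 tokens: [NUM, ID, EQ, ID, STR]
Position 0: char is '9' -> NUM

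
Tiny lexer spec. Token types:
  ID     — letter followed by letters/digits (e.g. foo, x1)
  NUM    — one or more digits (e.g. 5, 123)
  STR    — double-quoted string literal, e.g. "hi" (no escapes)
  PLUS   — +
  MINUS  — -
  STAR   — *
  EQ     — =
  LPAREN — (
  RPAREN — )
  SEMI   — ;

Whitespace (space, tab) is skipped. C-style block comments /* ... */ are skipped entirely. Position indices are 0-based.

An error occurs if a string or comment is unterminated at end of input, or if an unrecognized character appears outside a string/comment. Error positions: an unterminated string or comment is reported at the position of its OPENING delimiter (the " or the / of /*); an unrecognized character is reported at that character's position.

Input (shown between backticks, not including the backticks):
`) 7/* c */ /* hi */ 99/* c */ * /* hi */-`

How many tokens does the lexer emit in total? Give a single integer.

Answer: 5

Derivation:
pos=0: emit RPAREN ')'
pos=2: emit NUM '7' (now at pos=3)
pos=3: enter COMMENT mode (saw '/*')
exit COMMENT mode (now at pos=10)
pos=11: enter COMMENT mode (saw '/*')
exit COMMENT mode (now at pos=19)
pos=20: emit NUM '99' (now at pos=22)
pos=22: enter COMMENT mode (saw '/*')
exit COMMENT mode (now at pos=29)
pos=30: emit STAR '*'
pos=32: enter COMMENT mode (saw '/*')
exit COMMENT mode (now at pos=40)
pos=40: emit MINUS '-'
DONE. 5 tokens: [RPAREN, NUM, NUM, STAR, MINUS]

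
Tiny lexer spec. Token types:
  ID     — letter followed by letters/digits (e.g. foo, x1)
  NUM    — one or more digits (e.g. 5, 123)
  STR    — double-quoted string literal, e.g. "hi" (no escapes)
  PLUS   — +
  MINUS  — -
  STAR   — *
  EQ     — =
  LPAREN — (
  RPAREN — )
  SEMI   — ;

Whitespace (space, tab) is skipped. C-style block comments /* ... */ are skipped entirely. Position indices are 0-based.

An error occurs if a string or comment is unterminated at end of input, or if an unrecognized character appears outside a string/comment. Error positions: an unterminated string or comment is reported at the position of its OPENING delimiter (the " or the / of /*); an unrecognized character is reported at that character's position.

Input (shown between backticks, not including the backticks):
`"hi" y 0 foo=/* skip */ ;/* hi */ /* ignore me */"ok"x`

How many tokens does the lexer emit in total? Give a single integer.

Answer: 8

Derivation:
pos=0: enter STRING mode
pos=0: emit STR "hi" (now at pos=4)
pos=5: emit ID 'y' (now at pos=6)
pos=7: emit NUM '0' (now at pos=8)
pos=9: emit ID 'foo' (now at pos=12)
pos=12: emit EQ '='
pos=13: enter COMMENT mode (saw '/*')
exit COMMENT mode (now at pos=23)
pos=24: emit SEMI ';'
pos=25: enter COMMENT mode (saw '/*')
exit COMMENT mode (now at pos=33)
pos=34: enter COMMENT mode (saw '/*')
exit COMMENT mode (now at pos=49)
pos=49: enter STRING mode
pos=49: emit STR "ok" (now at pos=53)
pos=53: emit ID 'x' (now at pos=54)
DONE. 8 tokens: [STR, ID, NUM, ID, EQ, SEMI, STR, ID]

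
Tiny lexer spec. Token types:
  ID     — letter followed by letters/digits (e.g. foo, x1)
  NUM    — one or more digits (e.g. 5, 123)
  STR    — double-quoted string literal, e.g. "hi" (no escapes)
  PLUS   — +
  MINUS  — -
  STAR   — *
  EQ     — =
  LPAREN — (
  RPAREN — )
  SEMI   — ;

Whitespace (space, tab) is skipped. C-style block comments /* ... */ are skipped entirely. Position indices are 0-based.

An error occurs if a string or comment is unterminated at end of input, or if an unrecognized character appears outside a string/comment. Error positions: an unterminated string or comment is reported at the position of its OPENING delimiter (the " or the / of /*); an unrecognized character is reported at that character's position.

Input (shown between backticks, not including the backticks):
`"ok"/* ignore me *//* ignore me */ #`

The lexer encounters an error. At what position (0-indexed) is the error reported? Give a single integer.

pos=0: enter STRING mode
pos=0: emit STR "ok" (now at pos=4)
pos=4: enter COMMENT mode (saw '/*')
exit COMMENT mode (now at pos=19)
pos=19: enter COMMENT mode (saw '/*')
exit COMMENT mode (now at pos=34)
pos=35: ERROR — unrecognized char '#'

Answer: 35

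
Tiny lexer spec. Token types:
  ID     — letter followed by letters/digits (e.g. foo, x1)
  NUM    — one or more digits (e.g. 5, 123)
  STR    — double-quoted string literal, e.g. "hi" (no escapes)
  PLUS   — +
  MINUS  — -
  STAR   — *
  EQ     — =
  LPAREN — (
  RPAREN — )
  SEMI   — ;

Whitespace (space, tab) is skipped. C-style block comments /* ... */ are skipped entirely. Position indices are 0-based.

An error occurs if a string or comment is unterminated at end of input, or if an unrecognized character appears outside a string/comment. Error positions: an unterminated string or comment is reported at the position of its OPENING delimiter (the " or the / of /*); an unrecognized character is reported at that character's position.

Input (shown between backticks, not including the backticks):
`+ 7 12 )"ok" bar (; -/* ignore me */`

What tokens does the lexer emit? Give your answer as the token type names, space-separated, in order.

Answer: PLUS NUM NUM RPAREN STR ID LPAREN SEMI MINUS

Derivation:
pos=0: emit PLUS '+'
pos=2: emit NUM '7' (now at pos=3)
pos=4: emit NUM '12' (now at pos=6)
pos=7: emit RPAREN ')'
pos=8: enter STRING mode
pos=8: emit STR "ok" (now at pos=12)
pos=13: emit ID 'bar' (now at pos=16)
pos=17: emit LPAREN '('
pos=18: emit SEMI ';'
pos=20: emit MINUS '-'
pos=21: enter COMMENT mode (saw '/*')
exit COMMENT mode (now at pos=36)
DONE. 9 tokens: [PLUS, NUM, NUM, RPAREN, STR, ID, LPAREN, SEMI, MINUS]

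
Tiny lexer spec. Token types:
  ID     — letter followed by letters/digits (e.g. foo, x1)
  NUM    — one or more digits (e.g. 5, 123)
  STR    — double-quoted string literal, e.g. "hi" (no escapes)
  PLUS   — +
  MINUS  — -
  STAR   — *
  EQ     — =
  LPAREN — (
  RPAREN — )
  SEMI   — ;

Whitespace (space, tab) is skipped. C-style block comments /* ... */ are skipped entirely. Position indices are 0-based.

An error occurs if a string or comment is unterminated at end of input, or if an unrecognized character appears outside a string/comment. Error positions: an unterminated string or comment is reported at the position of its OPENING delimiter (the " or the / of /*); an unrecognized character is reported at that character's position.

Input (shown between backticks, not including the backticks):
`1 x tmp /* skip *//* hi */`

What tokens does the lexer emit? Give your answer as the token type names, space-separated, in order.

pos=0: emit NUM '1' (now at pos=1)
pos=2: emit ID 'x' (now at pos=3)
pos=4: emit ID 'tmp' (now at pos=7)
pos=8: enter COMMENT mode (saw '/*')
exit COMMENT mode (now at pos=18)
pos=18: enter COMMENT mode (saw '/*')
exit COMMENT mode (now at pos=26)
DONE. 3 tokens: [NUM, ID, ID]

Answer: NUM ID ID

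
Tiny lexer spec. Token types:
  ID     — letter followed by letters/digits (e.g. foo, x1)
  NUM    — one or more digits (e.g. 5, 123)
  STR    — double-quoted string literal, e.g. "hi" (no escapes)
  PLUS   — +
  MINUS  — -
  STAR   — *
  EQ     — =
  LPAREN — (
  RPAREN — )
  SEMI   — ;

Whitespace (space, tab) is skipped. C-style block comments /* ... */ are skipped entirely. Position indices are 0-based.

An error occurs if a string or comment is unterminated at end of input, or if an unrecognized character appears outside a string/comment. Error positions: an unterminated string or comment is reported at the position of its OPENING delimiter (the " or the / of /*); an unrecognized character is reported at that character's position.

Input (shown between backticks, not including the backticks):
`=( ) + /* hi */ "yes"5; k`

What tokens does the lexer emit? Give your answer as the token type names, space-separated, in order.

Answer: EQ LPAREN RPAREN PLUS STR NUM SEMI ID

Derivation:
pos=0: emit EQ '='
pos=1: emit LPAREN '('
pos=3: emit RPAREN ')'
pos=5: emit PLUS '+'
pos=7: enter COMMENT mode (saw '/*')
exit COMMENT mode (now at pos=15)
pos=16: enter STRING mode
pos=16: emit STR "yes" (now at pos=21)
pos=21: emit NUM '5' (now at pos=22)
pos=22: emit SEMI ';'
pos=24: emit ID 'k' (now at pos=25)
DONE. 8 tokens: [EQ, LPAREN, RPAREN, PLUS, STR, NUM, SEMI, ID]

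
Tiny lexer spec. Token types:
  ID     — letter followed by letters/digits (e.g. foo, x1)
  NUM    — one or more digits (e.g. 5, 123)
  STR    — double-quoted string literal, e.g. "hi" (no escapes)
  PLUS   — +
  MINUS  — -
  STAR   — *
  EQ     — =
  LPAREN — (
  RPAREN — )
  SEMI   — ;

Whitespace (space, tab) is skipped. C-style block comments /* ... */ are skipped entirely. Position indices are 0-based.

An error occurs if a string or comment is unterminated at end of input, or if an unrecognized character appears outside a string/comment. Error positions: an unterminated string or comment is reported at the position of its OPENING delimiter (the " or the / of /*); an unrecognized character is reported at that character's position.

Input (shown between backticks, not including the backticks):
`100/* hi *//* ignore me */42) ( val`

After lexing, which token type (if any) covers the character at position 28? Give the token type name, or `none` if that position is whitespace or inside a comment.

Answer: RPAREN

Derivation:
pos=0: emit NUM '100' (now at pos=3)
pos=3: enter COMMENT mode (saw '/*')
exit COMMENT mode (now at pos=11)
pos=11: enter COMMENT mode (saw '/*')
exit COMMENT mode (now at pos=26)
pos=26: emit NUM '42' (now at pos=28)
pos=28: emit RPAREN ')'
pos=30: emit LPAREN '('
pos=32: emit ID 'val' (now at pos=35)
DONE. 5 tokens: [NUM, NUM, RPAREN, LPAREN, ID]
Position 28: char is ')' -> RPAREN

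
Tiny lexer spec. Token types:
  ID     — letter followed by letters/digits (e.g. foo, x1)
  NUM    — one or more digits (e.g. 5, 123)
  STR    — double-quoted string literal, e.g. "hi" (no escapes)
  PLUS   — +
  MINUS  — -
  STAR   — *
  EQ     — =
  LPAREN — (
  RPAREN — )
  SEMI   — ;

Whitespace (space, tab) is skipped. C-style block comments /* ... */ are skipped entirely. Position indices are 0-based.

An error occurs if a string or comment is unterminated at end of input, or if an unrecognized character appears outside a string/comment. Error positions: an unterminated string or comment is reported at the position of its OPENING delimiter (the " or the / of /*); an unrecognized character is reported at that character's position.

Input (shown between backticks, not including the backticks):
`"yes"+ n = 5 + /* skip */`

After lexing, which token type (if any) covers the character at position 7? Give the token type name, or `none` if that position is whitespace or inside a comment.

pos=0: enter STRING mode
pos=0: emit STR "yes" (now at pos=5)
pos=5: emit PLUS '+'
pos=7: emit ID 'n' (now at pos=8)
pos=9: emit EQ '='
pos=11: emit NUM '5' (now at pos=12)
pos=13: emit PLUS '+'
pos=15: enter COMMENT mode (saw '/*')
exit COMMENT mode (now at pos=25)
DONE. 6 tokens: [STR, PLUS, ID, EQ, NUM, PLUS]
Position 7: char is 'n' -> ID

Answer: ID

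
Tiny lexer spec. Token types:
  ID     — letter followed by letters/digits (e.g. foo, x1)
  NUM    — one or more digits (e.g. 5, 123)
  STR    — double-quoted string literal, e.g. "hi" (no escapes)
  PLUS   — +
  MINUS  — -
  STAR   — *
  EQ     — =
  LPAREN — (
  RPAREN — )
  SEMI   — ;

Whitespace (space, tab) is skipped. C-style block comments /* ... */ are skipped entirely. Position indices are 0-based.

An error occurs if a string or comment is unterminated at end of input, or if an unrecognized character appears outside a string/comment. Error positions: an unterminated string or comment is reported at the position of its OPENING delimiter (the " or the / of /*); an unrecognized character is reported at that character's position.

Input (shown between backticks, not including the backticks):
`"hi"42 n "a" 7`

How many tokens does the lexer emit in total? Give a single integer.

pos=0: enter STRING mode
pos=0: emit STR "hi" (now at pos=4)
pos=4: emit NUM '42' (now at pos=6)
pos=7: emit ID 'n' (now at pos=8)
pos=9: enter STRING mode
pos=9: emit STR "a" (now at pos=12)
pos=13: emit NUM '7' (now at pos=14)
DONE. 5 tokens: [STR, NUM, ID, STR, NUM]

Answer: 5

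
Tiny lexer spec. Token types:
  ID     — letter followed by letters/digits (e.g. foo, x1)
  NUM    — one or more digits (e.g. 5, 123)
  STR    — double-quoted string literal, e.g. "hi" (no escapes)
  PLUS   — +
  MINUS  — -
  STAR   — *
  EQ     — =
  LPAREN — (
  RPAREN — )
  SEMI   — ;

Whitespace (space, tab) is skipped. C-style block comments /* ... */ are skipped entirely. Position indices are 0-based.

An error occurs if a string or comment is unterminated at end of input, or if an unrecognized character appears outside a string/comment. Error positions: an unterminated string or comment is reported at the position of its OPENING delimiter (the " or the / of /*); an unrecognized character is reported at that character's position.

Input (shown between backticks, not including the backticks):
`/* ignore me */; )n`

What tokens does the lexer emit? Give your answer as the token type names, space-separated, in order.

pos=0: enter COMMENT mode (saw '/*')
exit COMMENT mode (now at pos=15)
pos=15: emit SEMI ';'
pos=17: emit RPAREN ')'
pos=18: emit ID 'n' (now at pos=19)
DONE. 3 tokens: [SEMI, RPAREN, ID]

Answer: SEMI RPAREN ID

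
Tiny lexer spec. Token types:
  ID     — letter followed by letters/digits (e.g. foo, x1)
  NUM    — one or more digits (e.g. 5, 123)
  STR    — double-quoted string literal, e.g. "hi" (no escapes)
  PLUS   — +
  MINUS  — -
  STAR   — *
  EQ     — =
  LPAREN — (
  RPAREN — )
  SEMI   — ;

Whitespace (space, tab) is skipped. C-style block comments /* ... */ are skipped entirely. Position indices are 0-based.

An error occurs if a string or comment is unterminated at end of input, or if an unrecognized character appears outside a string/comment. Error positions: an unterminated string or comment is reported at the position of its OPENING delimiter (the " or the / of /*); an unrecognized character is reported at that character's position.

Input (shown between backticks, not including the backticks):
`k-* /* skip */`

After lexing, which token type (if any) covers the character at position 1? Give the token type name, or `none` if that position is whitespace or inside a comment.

pos=0: emit ID 'k' (now at pos=1)
pos=1: emit MINUS '-'
pos=2: emit STAR '*'
pos=4: enter COMMENT mode (saw '/*')
exit COMMENT mode (now at pos=14)
DONE. 3 tokens: [ID, MINUS, STAR]
Position 1: char is '-' -> MINUS

Answer: MINUS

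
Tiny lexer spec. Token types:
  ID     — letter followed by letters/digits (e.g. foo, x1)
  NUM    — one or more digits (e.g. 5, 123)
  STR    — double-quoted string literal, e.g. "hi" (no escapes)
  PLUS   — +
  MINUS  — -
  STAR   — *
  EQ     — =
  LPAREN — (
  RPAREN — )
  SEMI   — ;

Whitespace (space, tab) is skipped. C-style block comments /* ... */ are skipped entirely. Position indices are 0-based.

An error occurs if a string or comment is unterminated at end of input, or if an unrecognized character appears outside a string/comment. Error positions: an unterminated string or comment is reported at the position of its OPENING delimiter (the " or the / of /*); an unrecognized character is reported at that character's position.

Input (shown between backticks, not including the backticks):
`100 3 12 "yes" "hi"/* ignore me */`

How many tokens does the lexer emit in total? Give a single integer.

pos=0: emit NUM '100' (now at pos=3)
pos=4: emit NUM '3' (now at pos=5)
pos=6: emit NUM '12' (now at pos=8)
pos=9: enter STRING mode
pos=9: emit STR "yes" (now at pos=14)
pos=15: enter STRING mode
pos=15: emit STR "hi" (now at pos=19)
pos=19: enter COMMENT mode (saw '/*')
exit COMMENT mode (now at pos=34)
DONE. 5 tokens: [NUM, NUM, NUM, STR, STR]

Answer: 5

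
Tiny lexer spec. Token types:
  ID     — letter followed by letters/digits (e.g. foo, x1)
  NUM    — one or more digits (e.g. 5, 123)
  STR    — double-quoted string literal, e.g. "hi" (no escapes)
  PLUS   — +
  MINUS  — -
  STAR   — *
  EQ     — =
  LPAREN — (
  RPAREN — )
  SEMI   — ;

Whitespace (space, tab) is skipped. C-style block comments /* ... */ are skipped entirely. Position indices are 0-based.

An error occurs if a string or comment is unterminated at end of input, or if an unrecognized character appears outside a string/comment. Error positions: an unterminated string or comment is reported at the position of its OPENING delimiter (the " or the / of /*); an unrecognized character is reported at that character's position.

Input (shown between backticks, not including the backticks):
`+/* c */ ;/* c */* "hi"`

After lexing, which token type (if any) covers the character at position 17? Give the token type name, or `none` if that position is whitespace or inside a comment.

Answer: STAR

Derivation:
pos=0: emit PLUS '+'
pos=1: enter COMMENT mode (saw '/*')
exit COMMENT mode (now at pos=8)
pos=9: emit SEMI ';'
pos=10: enter COMMENT mode (saw '/*')
exit COMMENT mode (now at pos=17)
pos=17: emit STAR '*'
pos=19: enter STRING mode
pos=19: emit STR "hi" (now at pos=23)
DONE. 4 tokens: [PLUS, SEMI, STAR, STR]
Position 17: char is '*' -> STAR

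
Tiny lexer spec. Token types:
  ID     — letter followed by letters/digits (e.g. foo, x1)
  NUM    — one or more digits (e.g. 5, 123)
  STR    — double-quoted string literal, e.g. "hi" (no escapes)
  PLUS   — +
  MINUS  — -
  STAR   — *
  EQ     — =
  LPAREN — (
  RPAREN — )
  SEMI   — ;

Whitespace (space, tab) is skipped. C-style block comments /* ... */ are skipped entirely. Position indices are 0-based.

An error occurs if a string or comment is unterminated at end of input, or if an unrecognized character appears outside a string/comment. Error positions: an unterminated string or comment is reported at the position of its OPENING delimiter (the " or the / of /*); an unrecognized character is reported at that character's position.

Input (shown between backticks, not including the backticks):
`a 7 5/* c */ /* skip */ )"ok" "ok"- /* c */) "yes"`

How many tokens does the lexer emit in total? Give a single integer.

Answer: 9

Derivation:
pos=0: emit ID 'a' (now at pos=1)
pos=2: emit NUM '7' (now at pos=3)
pos=4: emit NUM '5' (now at pos=5)
pos=5: enter COMMENT mode (saw '/*')
exit COMMENT mode (now at pos=12)
pos=13: enter COMMENT mode (saw '/*')
exit COMMENT mode (now at pos=23)
pos=24: emit RPAREN ')'
pos=25: enter STRING mode
pos=25: emit STR "ok" (now at pos=29)
pos=30: enter STRING mode
pos=30: emit STR "ok" (now at pos=34)
pos=34: emit MINUS '-'
pos=36: enter COMMENT mode (saw '/*')
exit COMMENT mode (now at pos=43)
pos=43: emit RPAREN ')'
pos=45: enter STRING mode
pos=45: emit STR "yes" (now at pos=50)
DONE. 9 tokens: [ID, NUM, NUM, RPAREN, STR, STR, MINUS, RPAREN, STR]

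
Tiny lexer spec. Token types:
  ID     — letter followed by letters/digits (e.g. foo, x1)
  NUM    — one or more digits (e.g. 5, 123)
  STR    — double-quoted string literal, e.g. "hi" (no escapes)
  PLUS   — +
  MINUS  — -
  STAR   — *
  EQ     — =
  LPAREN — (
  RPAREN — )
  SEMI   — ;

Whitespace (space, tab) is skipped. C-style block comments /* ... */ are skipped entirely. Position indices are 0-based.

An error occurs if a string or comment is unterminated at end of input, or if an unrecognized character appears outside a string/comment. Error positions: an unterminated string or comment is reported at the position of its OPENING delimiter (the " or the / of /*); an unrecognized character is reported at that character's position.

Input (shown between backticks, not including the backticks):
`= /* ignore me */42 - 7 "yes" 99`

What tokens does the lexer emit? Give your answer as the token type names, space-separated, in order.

pos=0: emit EQ '='
pos=2: enter COMMENT mode (saw '/*')
exit COMMENT mode (now at pos=17)
pos=17: emit NUM '42' (now at pos=19)
pos=20: emit MINUS '-'
pos=22: emit NUM '7' (now at pos=23)
pos=24: enter STRING mode
pos=24: emit STR "yes" (now at pos=29)
pos=30: emit NUM '99' (now at pos=32)
DONE. 6 tokens: [EQ, NUM, MINUS, NUM, STR, NUM]

Answer: EQ NUM MINUS NUM STR NUM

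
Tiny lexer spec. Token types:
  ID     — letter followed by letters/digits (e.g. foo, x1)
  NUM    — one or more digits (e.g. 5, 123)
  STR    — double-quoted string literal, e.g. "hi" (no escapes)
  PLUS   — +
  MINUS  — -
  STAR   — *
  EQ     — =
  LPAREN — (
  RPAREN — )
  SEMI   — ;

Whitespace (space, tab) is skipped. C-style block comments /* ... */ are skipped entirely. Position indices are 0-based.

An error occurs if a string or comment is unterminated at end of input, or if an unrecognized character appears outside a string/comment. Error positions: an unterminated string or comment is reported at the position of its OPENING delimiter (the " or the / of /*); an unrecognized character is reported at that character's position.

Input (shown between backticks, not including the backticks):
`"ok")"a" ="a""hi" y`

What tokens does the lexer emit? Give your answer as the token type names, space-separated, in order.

Answer: STR RPAREN STR EQ STR STR ID

Derivation:
pos=0: enter STRING mode
pos=0: emit STR "ok" (now at pos=4)
pos=4: emit RPAREN ')'
pos=5: enter STRING mode
pos=5: emit STR "a" (now at pos=8)
pos=9: emit EQ '='
pos=10: enter STRING mode
pos=10: emit STR "a" (now at pos=13)
pos=13: enter STRING mode
pos=13: emit STR "hi" (now at pos=17)
pos=18: emit ID 'y' (now at pos=19)
DONE. 7 tokens: [STR, RPAREN, STR, EQ, STR, STR, ID]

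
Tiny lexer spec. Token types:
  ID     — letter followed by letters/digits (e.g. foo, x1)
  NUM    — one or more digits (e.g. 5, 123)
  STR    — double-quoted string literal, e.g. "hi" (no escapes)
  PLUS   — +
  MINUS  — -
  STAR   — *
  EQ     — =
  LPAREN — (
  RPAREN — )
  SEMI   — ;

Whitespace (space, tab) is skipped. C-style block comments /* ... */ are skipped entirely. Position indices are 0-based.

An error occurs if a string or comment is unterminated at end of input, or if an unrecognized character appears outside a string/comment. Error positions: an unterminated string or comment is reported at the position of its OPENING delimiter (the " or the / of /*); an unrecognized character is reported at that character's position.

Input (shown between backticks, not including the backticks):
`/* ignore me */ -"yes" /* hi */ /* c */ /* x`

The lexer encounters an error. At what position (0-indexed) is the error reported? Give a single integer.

pos=0: enter COMMENT mode (saw '/*')
exit COMMENT mode (now at pos=15)
pos=16: emit MINUS '-'
pos=17: enter STRING mode
pos=17: emit STR "yes" (now at pos=22)
pos=23: enter COMMENT mode (saw '/*')
exit COMMENT mode (now at pos=31)
pos=32: enter COMMENT mode (saw '/*')
exit COMMENT mode (now at pos=39)
pos=40: enter COMMENT mode (saw '/*')
pos=40: ERROR — unterminated comment (reached EOF)

Answer: 40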